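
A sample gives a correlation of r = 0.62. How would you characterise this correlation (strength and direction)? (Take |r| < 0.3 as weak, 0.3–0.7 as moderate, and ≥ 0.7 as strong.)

moderate positive

r = 0.62 > 0 so the relationship is positive.
|r| = 0.62, which falls in the moderate range.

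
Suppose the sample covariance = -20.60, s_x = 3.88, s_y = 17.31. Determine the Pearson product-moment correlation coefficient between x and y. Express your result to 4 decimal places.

-0.3067

r = Cov(x,y) / (s_x · s_y) = -20.60 / (3.88 × 17.31)
  = -20.60 / 67.1628 ≈ -0.3067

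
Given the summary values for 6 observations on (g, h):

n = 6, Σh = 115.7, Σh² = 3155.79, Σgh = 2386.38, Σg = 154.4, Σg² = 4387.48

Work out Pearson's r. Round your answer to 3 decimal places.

r = (nΣgh − ΣgΣh) / √[(nΣg² − (Σg)²)(nΣh² − (Σh)²)]
Numerator: 6×2386.38 − 154.4×115.7 = -3545.8
Denominator: √[(26324.88 − 23839.36)(18934.74 − 13386.49)] = √[2485.52 × 5548.25] = 3713.5275
r = -3545.8 / 3713.5275 ≈ -0.955

-0.955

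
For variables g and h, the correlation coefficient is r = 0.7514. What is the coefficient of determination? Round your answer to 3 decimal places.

r² = (0.7514)² = 0.565

0.565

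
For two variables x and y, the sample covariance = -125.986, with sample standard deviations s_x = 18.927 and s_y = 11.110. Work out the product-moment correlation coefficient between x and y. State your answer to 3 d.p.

-0.599

r = Cov(x,y) / (s_x · s_y) = -125.986 / (18.927 × 11.110)
  = -125.986 / 210.2790 ≈ -0.599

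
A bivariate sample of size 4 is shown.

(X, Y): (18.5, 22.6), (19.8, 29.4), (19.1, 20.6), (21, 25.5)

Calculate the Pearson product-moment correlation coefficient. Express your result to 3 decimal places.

n = 4, ΣX = 78.4, ΣY = 98.1, ΣX² = 1540.1, ΣY² = 2449.73, ΣXY = 1929.18
nΣXY − ΣXΣY = 7716.72 − 7691.04 = 25.68
nΣX² − (ΣX)² = 6160.4 − 6146.56 = 13.84; nΣY² − (ΣY)² = 9798.92 − 9623.61 = 175.31
r = 25.68 / √(13.84 × 175.31) = 25.68 / 49.2574 ≈ 0.521

0.521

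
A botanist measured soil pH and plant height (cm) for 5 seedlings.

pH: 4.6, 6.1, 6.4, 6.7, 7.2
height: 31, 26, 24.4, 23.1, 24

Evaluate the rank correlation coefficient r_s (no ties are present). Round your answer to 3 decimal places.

-0.900

Rank pH: 1, 2, 3, 4, 5
Rank height: 5, 4, 3, 1, 2
d = rank(pH) − rank(height): -4, -2, 0, 3, 3; Σd² = 38
ρ = 1 − 6Σd² / [n(n²−1)] = 1 − 6×38 / (5×24) = 1 − 228/120 ≈ -0.900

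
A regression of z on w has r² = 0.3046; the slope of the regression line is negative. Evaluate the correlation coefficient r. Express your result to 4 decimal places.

-0.5519

|r| = √0.3046 = 0.5519
The association is negative, so r = −0.5519.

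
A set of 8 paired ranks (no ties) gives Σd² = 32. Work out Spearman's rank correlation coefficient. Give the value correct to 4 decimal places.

ρ = 1 − 6Σd² / [n(n²−1)] = 1 − 6×32 / (8×63)
  = 1 − 192/504 = 1 − 0.38095 ≈ 0.6190

0.6190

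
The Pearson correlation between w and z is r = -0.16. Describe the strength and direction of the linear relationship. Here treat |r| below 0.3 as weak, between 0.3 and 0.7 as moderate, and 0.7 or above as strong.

r = -0.16 < 0 so the relationship is negative.
|r| = 0.16, which falls in the weak range.

weak negative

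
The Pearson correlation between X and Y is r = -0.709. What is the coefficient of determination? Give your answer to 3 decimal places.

r² = (-0.709)² = 0.503

0.503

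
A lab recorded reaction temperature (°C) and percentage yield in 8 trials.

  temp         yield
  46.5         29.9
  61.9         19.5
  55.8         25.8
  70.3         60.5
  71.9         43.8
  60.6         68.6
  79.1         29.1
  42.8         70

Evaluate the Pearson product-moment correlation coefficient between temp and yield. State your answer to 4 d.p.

-0.1811

n = 8, Σx = 488.9, Σy = 347.2, Σx² = 30980.21, Σy² = 17971.36, Σxy = 20894.38
nΣxy − ΣxΣy = 167155.04 − 169746.08 = -2591.04
nΣx² − (Σx)² = 247841.68 − 239023.21 = 8818.47; nΣy² − (Σy)² = 143770.88 − 120547.84 = 23223.04
r = -2591.04 / √(8818.47 × 23223.04) = -2591.04 / 14310.5444 ≈ -0.1811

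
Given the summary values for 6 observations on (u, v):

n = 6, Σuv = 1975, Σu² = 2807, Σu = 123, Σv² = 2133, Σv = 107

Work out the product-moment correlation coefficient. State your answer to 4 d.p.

-0.8624

r = (nΣuv − ΣuΣv) / √[(nΣu² − (Σu)²)(nΣv² − (Σv)²)]
Numerator: 6×1975 − 123×107 = -1311
Denominator: √[(16842 − 15129)(12798 − 11449)] = √[1713 × 1349] = 1520.1437
r = -1311 / 1520.1437 ≈ -0.8624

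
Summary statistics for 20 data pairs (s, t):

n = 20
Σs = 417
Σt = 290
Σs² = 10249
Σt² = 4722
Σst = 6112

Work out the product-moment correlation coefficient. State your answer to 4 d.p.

0.0731

r = (nΣst − ΣsΣt) / √[(nΣs² − (Σs)²)(nΣt² − (Σt)²)]
Numerator: 20×6112 − 417×290 = 1310
Denominator: √[(204980 − 173889)(94440 − 84100)] = √[31091 × 10340] = 17929.8896
r = 1310 / 17929.8896 ≈ 0.0731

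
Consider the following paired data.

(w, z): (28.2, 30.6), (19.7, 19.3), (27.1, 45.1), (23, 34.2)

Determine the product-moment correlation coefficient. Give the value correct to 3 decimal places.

0.695

n = 4, Σw = 98, Σz = 129.2, Σw² = 2446.74, Σz² = 4512.5, Σwz = 3251.94
nΣwz − ΣwΣz = 13007.76 − 12661.6 = 346.16
nΣw² − (Σw)² = 9786.96 − 9604 = 182.96; nΣz² − (Σz)² = 18050 − 16692.64 = 1357.36
r = 346.16 / √(182.96 × 1357.36) = 346.16 / 498.3398 ≈ 0.695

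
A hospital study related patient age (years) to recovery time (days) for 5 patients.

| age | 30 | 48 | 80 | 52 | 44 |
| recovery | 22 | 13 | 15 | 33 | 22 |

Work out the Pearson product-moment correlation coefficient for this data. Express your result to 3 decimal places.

n = 5, Σx = 254, Σy = 105, Σx² = 14244, Σy² = 2451, Σxy = 5168
nΣxy − ΣxΣy = 25840 − 26670 = -830
nΣx² − (Σx)² = 71220 − 64516 = 6704; nΣy² − (Σy)² = 12255 − 11025 = 1230
r = -830 / √(6704 × 1230) = -830 / 2871.5710 ≈ -0.289

-0.289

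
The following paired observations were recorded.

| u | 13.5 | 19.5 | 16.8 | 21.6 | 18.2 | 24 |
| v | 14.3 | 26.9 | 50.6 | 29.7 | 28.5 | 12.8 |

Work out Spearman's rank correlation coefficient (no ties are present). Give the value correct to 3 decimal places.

-0.257

Rank u: 1, 4, 2, 5, 3, 6
Rank v: 2, 3, 6, 5, 4, 1
d = rank(u) − rank(v): -1, 1, -4, 0, -1, 5; Σd² = 44
ρ = 1 − 6Σd² / [n(n²−1)] = 1 − 6×44 / (6×35) = 1 − 264/210 ≈ -0.257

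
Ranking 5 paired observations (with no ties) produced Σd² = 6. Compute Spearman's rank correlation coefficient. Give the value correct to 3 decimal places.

0.700

ρ = 1 − 6Σd² / [n(n²−1)] = 1 − 6×6 / (5×24)
  = 1 − 36/120 = 1 − 0.3000 ≈ 0.700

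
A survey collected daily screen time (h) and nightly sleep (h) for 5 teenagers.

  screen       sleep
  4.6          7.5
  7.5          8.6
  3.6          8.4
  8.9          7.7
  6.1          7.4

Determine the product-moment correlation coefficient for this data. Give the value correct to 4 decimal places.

n = 5, Σx = 30.7, Σy = 39.6, Σx² = 206.79, Σy² = 314.82, Σxy = 242.91
nΣxy − ΣxΣy = 1214.55 − 1215.72 = -1.17
nΣx² − (Σx)² = 1033.95 − 942.49 = 91.46; nΣy² − (Σy)² = 1574.1 − 1568.16 = 5.94
r = -1.17 / √(91.46 × 5.94) = -1.17 / 23.3082 ≈ -0.0502

-0.0502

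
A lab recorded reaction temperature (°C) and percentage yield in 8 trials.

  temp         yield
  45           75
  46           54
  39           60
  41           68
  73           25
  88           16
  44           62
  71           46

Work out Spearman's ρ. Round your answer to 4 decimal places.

-0.7857

Rank temp: 4, 5, 1, 2, 7, 8, 3, 6
Rank yield: 8, 4, 5, 7, 2, 1, 6, 3
d = rank(temp) − rank(yield): -4, 1, -4, -5, 5, 7, -3, 3; Σd² = 150
ρ = 1 − 6Σd² / [n(n²−1)] = 1 − 6×150 / (8×63) = 1 − 900/504 ≈ -0.7857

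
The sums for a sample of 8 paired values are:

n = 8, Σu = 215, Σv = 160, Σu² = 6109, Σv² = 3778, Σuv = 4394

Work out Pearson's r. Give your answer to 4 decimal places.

0.2149

r = (nΣuv − ΣuΣv) / √[(nΣu² − (Σu)²)(nΣv² − (Σv)²)]
Numerator: 8×4394 − 215×160 = 752
Denominator: √[(48872 − 46225)(30224 − 25600)] = √[2647 × 4624] = 3498.5323
r = 752 / 3498.5323 ≈ 0.2149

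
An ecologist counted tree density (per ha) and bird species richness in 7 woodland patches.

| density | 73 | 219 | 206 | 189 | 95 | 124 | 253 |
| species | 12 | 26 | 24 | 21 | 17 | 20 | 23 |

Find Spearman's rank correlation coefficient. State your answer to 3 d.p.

0.893

Rank density: 1, 6, 5, 4, 2, 3, 7
Rank species: 1, 7, 6, 4, 2, 3, 5
d = rank(density) − rank(species): 0, -1, -1, 0, 0, 0, 2; Σd² = 6
ρ = 1 − 6Σd² / [n(n²−1)] = 1 − 6×6 / (7×48) = 1 − 36/336 ≈ 0.893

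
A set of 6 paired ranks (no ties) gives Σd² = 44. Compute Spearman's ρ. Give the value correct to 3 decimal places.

-0.257

ρ = 1 − 6Σd² / [n(n²−1)] = 1 − 6×44 / (6×35)
  = 1 − 264/210 = 1 − 1.2571 ≈ -0.257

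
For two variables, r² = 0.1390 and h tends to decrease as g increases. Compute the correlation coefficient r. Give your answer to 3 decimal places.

|r| = √0.1390 = 0.373
The association is negative, so r = −0.373.

-0.373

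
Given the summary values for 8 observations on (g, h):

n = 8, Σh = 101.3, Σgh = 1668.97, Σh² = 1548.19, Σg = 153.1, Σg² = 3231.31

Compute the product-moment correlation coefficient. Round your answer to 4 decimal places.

r = (nΣgh − ΣgΣh) / √[(nΣg² − (Σg)²)(nΣh² − (Σh)²)]
Numerator: 8×1668.97 − 153.1×101.3 = -2157.27
Denominator: √[(25850.48 − 23439.61)(12385.52 − 10261.69)] = √[2410.87 × 2123.83] = 2262.8031
r = -2157.27 / 2262.8031 ≈ -0.9534

-0.9534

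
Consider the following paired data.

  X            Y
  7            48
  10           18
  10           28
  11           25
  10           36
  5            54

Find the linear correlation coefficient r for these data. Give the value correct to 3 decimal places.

n = 6, ΣX = 53, ΣY = 209, ΣX² = 495, ΣY² = 8249, ΣXY = 1701
nΣXY − ΣXΣY = 10206 − 11077 = -871
nΣX² − (ΣX)² = 2970 − 2809 = 161; nΣY² − (ΣY)² = 49494 − 43681 = 5813
r = -871 / √(161 × 5813) = -871 / 967.4156 ≈ -0.900

-0.900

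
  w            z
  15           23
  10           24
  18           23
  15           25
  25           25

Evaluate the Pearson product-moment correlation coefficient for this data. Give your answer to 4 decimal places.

n = 5, Σw = 83, Σz = 120, Σw² = 1499, Σz² = 2884, Σwz = 1999
nΣwz − ΣwΣz = 9995 − 9960 = 35
nΣw² − (Σw)² = 7495 − 6889 = 606; nΣz² − (Σz)² = 14420 − 14400 = 20
r = 35 / √(606 × 20) = 35 / 110.0909 ≈ 0.3179

0.3179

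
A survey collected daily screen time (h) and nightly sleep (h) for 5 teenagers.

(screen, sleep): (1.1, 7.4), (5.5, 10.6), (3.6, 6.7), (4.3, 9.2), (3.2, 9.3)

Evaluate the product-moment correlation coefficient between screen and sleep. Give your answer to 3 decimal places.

n = 5, Σx = 17.7, Σy = 43.2, Σx² = 73.15, Σy² = 383.14, Σxy = 159.88
nΣxy − ΣxΣy = 799.4 − 764.64 = 34.76
nΣx² − (Σx)² = 365.75 − 313.29 = 52.46; nΣy² − (Σy)² = 1915.7 − 1866.24 = 49.46
r = 34.76 / √(52.46 × 49.46) = 34.76 / 50.9379 ≈ 0.682

0.682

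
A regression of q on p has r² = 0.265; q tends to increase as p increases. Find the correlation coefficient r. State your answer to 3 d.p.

0.515

|r| = √0.265 = 0.515
The association is positive, so r = 0.515.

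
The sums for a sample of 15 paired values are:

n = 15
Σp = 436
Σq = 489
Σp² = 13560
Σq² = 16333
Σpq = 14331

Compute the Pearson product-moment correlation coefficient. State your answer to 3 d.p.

r = (nΣpq − ΣpΣq) / √[(nΣp² − (Σp)²)(nΣq² − (Σq)²)]
Numerator: 15×14331 − 436×489 = 1761
Denominator: √[(203400 − 190096)(244995 − 239121)] = √[13304 × 5874] = 8840.1186
r = 1761 / 8840.1186 ≈ 0.199

0.199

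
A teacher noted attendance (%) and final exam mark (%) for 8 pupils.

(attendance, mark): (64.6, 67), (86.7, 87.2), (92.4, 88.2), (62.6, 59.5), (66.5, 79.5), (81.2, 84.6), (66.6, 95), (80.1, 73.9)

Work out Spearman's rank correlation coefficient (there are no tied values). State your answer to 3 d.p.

0.714

Rank attendance: 2, 7, 8, 1, 3, 6, 4, 5
Rank mark: 2, 6, 7, 1, 4, 5, 8, 3
d = rank(attendance) − rank(mark): 0, 1, 1, 0, -1, 1, -4, 2; Σd² = 24
ρ = 1 − 6Σd² / [n(n²−1)] = 1 − 6×24 / (8×63) = 1 − 144/504 ≈ 0.714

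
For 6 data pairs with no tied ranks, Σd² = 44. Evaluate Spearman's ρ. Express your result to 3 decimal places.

ρ = 1 − 6Σd² / [n(n²−1)] = 1 − 6×44 / (6×35)
  = 1 − 264/210 = 1 − 1.2571 ≈ -0.257

-0.257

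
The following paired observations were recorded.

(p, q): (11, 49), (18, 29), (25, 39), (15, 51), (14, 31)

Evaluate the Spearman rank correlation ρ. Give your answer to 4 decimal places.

Rank p: 1, 4, 5, 3, 2
Rank q: 4, 1, 3, 5, 2
d = rank(p) − rank(q): -3, 3, 2, -2, 0; Σd² = 26
ρ = 1 − 6Σd² / [n(n²−1)] = 1 − 6×26 / (5×24) = 1 − 156/120 ≈ -0.3000

-0.3000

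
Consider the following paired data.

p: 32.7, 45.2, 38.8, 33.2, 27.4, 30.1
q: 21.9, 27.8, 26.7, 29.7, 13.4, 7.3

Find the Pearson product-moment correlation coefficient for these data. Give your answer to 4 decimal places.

n = 6, Σp = 207.4, Σq = 126.8, Σp² = 7376.78, Σq² = 3080.28, Σpq = 4581.58
nΣpq − ΣpΣq = 27489.48 − 26298.32 = 1191.16
nΣp² − (Σp)² = 44260.68 − 43014.76 = 1245.92; nΣq² − (Σq)² = 18481.68 − 16078.24 = 2403.44
r = 1191.16 / √(1245.92 × 2403.44) = 1191.16 / 1730.4606 ≈ 0.6883

0.6883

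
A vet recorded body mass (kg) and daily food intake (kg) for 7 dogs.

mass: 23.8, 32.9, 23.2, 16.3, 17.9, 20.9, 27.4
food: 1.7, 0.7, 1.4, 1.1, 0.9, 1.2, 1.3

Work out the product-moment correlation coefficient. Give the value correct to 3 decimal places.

n = 7, Σx = 162.4, Σy = 8.3, Σx² = 3960.76, Σy² = 10.49, Σxy = 190.71
nΣxy − ΣxΣy = 1334.97 − 1347.92 = -12.95
nΣx² − (Σx)² = 27725.32 − 26373.76 = 1351.56; nΣy² − (Σy)² = 73.43 − 68.89 = 4.54
r = -12.95 / √(1351.56 × 4.54) = -12.95 / 78.3332 ≈ -0.165

-0.165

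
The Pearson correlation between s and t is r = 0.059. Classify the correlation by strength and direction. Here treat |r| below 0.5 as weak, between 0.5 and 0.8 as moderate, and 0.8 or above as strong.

weak positive

r = 0.059 > 0 so the relationship is positive.
|r| = 0.059, which falls in the weak range.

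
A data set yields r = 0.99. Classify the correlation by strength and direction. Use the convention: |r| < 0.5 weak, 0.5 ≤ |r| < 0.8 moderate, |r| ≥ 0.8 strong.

r = 0.99 > 0 so the relationship is positive.
|r| = 0.99, which falls in the strong range.

strong positive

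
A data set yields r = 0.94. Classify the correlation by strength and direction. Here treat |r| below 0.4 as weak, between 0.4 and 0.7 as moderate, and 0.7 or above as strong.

strong positive

r = 0.94 > 0 so the relationship is positive.
|r| = 0.94, which falls in the strong range.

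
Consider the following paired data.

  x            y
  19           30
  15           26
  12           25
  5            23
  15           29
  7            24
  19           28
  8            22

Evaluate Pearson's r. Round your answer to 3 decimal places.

0.899

n = 8, Σx = 100, Σy = 207, Σx² = 1454, Σy² = 5415, Σxy = 2686
nΣxy − ΣxΣy = 21488 − 20700 = 788
nΣx² − (Σx)² = 11632 − 10000 = 1632; nΣy² − (Σy)² = 43320 − 42849 = 471
r = 788 / √(1632 × 471) = 788 / 876.7394 ≈ 0.899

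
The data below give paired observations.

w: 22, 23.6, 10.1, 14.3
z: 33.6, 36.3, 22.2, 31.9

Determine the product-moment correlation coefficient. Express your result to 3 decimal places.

n = 4, Σw = 70, Σz = 124, Σw² = 1347.46, Σz² = 3957.1, Σwz = 2276.27
nΣwz − ΣwΣz = 9105.08 − 8680 = 425.08
nΣw² − (Σw)² = 5389.84 − 4900 = 489.84; nΣz² − (Σz)² = 15828.4 − 15376 = 452.4
r = 425.08 / √(489.84 × 452.4) = 425.08 / 470.7479 ≈ 0.903

0.903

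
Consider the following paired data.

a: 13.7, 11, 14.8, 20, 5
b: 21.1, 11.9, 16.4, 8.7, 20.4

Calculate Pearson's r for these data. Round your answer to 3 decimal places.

-0.627

n = 5, Σa = 64.5, Σb = 78.5, Σa² = 952.73, Σb² = 1347.63, Σab = 938.69
nΣab − ΣaΣb = 4693.45 − 5063.25 = -369.8
nΣa² − (Σa)² = 4763.65 − 4160.25 = 603.4; nΣb² − (Σb)² = 6738.15 − 6162.25 = 575.9
r = -369.8 / √(603.4 × 575.9) = -369.8 / 589.4897 ≈ -0.627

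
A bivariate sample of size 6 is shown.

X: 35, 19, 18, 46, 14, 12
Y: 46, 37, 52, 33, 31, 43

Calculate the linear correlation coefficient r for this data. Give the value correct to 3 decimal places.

n = 6, ΣX = 144, ΣY = 242, ΣX² = 4366, ΣY² = 10088, ΣXY = 5717
nΣXY − ΣXΣY = 34302 − 34848 = -546
nΣX² − (ΣX)² = 26196 − 20736 = 5460; nΣY² − (ΣY)² = 60528 − 58564 = 1964
r = -546 / √(5460 × 1964) = -546 / 3274.6664 ≈ -0.167

-0.167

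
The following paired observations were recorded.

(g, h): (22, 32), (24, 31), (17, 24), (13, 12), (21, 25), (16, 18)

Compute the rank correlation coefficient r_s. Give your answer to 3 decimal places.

Rank g: 5, 6, 3, 1, 4, 2
Rank h: 6, 5, 3, 1, 4, 2
d = rank(g) − rank(h): -1, 1, 0, 0, 0, 0; Σd² = 2
ρ = 1 − 6Σd² / [n(n²−1)] = 1 − 6×2 / (6×35) = 1 − 12/210 ≈ 0.943

0.943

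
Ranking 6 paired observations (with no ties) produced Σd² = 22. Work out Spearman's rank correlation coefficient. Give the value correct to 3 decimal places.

0.371

ρ = 1 − 6Σd² / [n(n²−1)] = 1 − 6×22 / (6×35)
  = 1 − 132/210 = 1 − 0.6286 ≈ 0.371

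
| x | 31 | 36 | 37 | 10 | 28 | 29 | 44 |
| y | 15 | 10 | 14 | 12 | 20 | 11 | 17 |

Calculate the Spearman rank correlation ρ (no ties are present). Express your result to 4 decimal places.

Rank x: 4, 5, 6, 1, 2, 3, 7
Rank y: 5, 1, 4, 3, 7, 2, 6
d = rank(x) − rank(y): -1, 4, 2, -2, -5, 1, 1; Σd² = 52
ρ = 1 − 6Σd² / [n(n²−1)] = 1 − 6×52 / (7×48) = 1 − 312/336 ≈ 0.0714

0.0714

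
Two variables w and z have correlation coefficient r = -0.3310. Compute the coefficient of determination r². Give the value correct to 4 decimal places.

r² = (-0.3310)² = 0.1096

0.1096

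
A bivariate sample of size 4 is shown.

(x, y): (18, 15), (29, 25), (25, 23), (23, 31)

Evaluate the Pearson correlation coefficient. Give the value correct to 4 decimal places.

n = 4, Σx = 95, Σy = 94, Σx² = 2319, Σy² = 2340, Σxy = 2283
nΣxy − ΣxΣy = 9132 − 8930 = 202
nΣx² − (Σx)² = 9276 − 9025 = 251; nΣy² − (Σy)² = 9360 − 8836 = 524
r = 202 / √(251 × 524) = 202 / 362.6624 ≈ 0.5570

0.5570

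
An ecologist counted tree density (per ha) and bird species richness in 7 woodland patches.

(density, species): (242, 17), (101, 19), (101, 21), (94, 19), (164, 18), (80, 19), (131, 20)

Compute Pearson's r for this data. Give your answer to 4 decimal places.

n = 7, Σx = 913, Σy = 133, Σx² = 138259, Σy² = 2537, Σxy = 17032
nΣxy − ΣxΣy = 119224 − 121429 = -2205
nΣx² − (Σx)² = 967813 − 833569 = 134244; nΣy² − (Σy)² = 17759 − 17689 = 70
r = -2205 / √(134244 × 70) = -2205 / 3065.4657 ≈ -0.7193

-0.7193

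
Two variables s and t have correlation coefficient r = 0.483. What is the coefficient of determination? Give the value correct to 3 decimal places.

r² = (0.483)² = 0.233

0.233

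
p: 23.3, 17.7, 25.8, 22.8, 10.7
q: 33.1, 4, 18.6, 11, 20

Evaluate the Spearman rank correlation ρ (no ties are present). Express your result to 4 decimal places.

Rank p: 4, 2, 5, 3, 1
Rank q: 5, 1, 3, 2, 4
d = rank(p) − rank(q): -1, 1, 2, 1, -3; Σd² = 16
ρ = 1 − 6Σd² / [n(n²−1)] = 1 − 6×16 / (5×24) = 1 − 96/120 ≈ 0.2000

0.2000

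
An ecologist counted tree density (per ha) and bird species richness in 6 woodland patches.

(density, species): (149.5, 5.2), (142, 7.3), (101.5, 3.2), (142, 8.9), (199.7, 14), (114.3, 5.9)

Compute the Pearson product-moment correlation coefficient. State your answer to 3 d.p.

n = 6, Σx = 849, Σy = 44.5, Σx² = 125925.08, Σy² = 400.59, Σxy = 6872.77
nΣxy − ΣxΣy = 41236.62 − 37780.5 = 3456.12
nΣx² − (Σx)² = 755550.48 − 720801 = 34749.48; nΣy² − (Σy)² = 2403.54 − 1980.25 = 423.29
r = 3456.12 / √(34749.48 × 423.29) = 3456.12 / 3835.2454 ≈ 0.901

0.901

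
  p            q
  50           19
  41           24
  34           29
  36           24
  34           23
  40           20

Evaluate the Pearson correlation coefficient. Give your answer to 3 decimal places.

n = 6, Σp = 235, Σq = 139, Σp² = 9389, Σq² = 3283, Σpq = 5366
nΣpq − ΣpΣq = 32196 − 32665 = -469
nΣp² − (Σp)² = 56334 − 55225 = 1109; nΣq² − (Σq)² = 19698 − 19321 = 377
r = -469 / √(1109 × 377) = -469 / 646.6011 ≈ -0.725

-0.725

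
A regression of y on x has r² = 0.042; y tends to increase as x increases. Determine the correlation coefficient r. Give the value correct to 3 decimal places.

|r| = √0.042 = 0.205
The association is positive, so r = 0.205.

0.205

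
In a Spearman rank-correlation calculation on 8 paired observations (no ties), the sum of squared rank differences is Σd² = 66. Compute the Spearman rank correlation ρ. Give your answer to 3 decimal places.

0.214

ρ = 1 − 6Σd² / [n(n²−1)] = 1 − 6×66 / (8×63)
  = 1 − 396/504 = 1 − 0.7857 ≈ 0.214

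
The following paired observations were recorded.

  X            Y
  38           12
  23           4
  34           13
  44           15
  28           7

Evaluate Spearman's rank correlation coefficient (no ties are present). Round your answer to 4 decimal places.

0.9000

Rank X: 4, 1, 3, 5, 2
Rank Y: 3, 1, 4, 5, 2
d = rank(X) − rank(Y): 1, 0, -1, 0, 0; Σd² = 2
ρ = 1 − 6Σd² / [n(n²−1)] = 1 − 6×2 / (5×24) = 1 − 12/120 ≈ 0.9000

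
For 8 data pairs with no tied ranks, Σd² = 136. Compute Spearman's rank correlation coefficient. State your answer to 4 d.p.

ρ = 1 − 6Σd² / [n(n²−1)] = 1 − 6×136 / (8×63)
  = 1 − 816/504 = 1 − 1.61905 ≈ -0.6190

-0.6190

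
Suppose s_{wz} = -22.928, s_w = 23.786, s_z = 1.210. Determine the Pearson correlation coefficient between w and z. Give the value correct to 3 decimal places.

r = Cov(w,z) / (s_w · s_z) = -22.928 / (23.786 × 1.210)
  = -22.928 / 28.7811 ≈ -0.797

-0.797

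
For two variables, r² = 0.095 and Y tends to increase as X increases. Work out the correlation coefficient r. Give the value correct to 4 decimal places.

0.3082

|r| = √0.095 = 0.3082
The association is positive, so r = 0.3082.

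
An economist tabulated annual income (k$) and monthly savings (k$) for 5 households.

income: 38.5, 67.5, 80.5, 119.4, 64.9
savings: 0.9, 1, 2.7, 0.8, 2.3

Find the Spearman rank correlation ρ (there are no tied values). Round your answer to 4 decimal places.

-0.1000

Rank income: 1, 3, 4, 5, 2
Rank savings: 2, 3, 5, 1, 4
d = rank(income) − rank(savings): -1, 0, -1, 4, -2; Σd² = 22
ρ = 1 − 6Σd² / [n(n²−1)] = 1 − 6×22 / (5×24) = 1 − 132/120 ≈ -0.1000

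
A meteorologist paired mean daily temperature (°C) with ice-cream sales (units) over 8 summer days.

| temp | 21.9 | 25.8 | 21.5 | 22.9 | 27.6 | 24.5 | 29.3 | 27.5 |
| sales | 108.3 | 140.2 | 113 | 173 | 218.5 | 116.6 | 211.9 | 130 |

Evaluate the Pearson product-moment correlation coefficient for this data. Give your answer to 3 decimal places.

n = 8, Σx = 201, Σy = 1211.5, Σx² = 5108.66, Σy² = 197222.35, Σxy = 31051.1
nΣxy − ΣxΣy = 248408.8 − 243511.5 = 4897.3
nΣx² − (Σx)² = 40869.28 − 40401 = 468.28; nΣy² − (Σy)² = 1577778.8 − 1467732.25 = 110046.55
r = 4897.3 / √(468.28 × 110046.55) = 4897.3 / 7178.6209 ≈ 0.682

0.682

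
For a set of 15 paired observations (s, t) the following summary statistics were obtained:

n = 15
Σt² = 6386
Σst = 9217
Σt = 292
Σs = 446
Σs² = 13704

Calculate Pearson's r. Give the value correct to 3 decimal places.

0.959

r = (nΣst − ΣsΣt) / √[(nΣs² − (Σs)²)(nΣt² − (Σt)²)]
Numerator: 15×9217 − 446×292 = 8023
Denominator: √[(205560 − 198916)(95790 − 85264)] = √[6644 × 10526] = 8362.6996
r = 8023 / 8362.6996 ≈ 0.959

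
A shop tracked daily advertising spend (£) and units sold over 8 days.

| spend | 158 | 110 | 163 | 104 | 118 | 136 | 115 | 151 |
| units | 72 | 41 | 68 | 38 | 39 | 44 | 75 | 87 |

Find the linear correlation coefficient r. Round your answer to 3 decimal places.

0.656

n = 8, Σx = 1055, Σy = 464, Σx² = 142895, Σy² = 29584, Σxy = 63270
nΣxy − ΣxΣy = 506160 − 489520 = 16640
nΣx² − (Σx)² = 1143160 − 1113025 = 30135; nΣy² − (Σy)² = 236672 − 215296 = 21376
r = 16640 / √(30135 × 21376) = 16640 / 25380.4208 ≈ 0.656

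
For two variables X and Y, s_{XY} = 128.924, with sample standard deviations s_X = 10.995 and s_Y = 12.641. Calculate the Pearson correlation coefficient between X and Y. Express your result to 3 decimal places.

r = Cov(X,Y) / (s_X · s_Y) = 128.924 / (10.995 × 12.641)
  = 128.924 / 138.9878 ≈ 0.928

0.928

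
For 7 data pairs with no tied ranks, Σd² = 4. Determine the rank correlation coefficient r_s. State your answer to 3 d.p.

ρ = 1 − 6Σd² / [n(n²−1)] = 1 − 6×4 / (7×48)
  = 1 − 24/336 = 1 − 0.0714 ≈ 0.929

0.929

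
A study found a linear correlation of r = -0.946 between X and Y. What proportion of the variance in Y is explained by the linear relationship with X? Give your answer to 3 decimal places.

0.895

r² = (-0.946)² = 0.895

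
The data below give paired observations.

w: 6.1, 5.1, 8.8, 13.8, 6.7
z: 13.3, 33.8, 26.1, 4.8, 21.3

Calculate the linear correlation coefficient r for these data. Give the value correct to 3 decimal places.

-0.721

n = 5, Σw = 40.5, Σz = 99.3, Σw² = 375.99, Σz² = 2477.27, Σwz = 692.14
nΣwz − ΣwΣz = 3460.7 − 4021.65 = -560.95
nΣw² − (Σw)² = 1879.95 − 1640.25 = 239.7; nΣz² − (Σz)² = 12386.35 − 9860.49 = 2525.86
r = -560.95 / √(239.7 × 2525.86) = -560.95 / 778.1058 ≈ -0.721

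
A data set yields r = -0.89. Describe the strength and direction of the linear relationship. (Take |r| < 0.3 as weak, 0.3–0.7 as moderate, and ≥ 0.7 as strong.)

r = -0.89 < 0 so the relationship is negative.
|r| = 0.89, which falls in the strong range.

strong negative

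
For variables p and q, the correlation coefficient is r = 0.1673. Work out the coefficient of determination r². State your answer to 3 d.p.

0.028

r² = (0.1673)² = 0.028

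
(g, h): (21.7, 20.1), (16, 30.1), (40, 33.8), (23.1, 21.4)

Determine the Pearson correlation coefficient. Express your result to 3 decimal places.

0.523

n = 4, Σg = 100.8, Σh = 105.4, Σg² = 2860.5, Σh² = 2910.42, Σgh = 2764.11
nΣgh − ΣgΣh = 11056.44 − 10624.32 = 432.12
nΣg² − (Σg)² = 11442 − 10160.64 = 1281.36; nΣh² − (Σh)² = 11641.68 − 11109.16 = 532.52
r = 432.12 / √(1281.36 × 532.52) = 432.12 / 826.0447 ≈ 0.523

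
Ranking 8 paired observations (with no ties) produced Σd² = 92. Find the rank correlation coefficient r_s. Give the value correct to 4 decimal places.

ρ = 1 − 6Σd² / [n(n²−1)] = 1 − 6×92 / (8×63)
  = 1 − 552/504 = 1 − 1.09524 ≈ -0.0952

-0.0952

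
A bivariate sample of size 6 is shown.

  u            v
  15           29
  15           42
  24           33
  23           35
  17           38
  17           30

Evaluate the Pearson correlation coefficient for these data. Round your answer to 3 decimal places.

-0.117

n = 6, Σu = 111, Σv = 207, Σu² = 2133, Σv² = 7263, Σuv = 3818
nΣuv − ΣuΣv = 22908 − 22977 = -69
nΣu² − (Σu)² = 12798 − 12321 = 477; nΣv² − (Σv)² = 43578 − 42849 = 729
r = -69 / √(477 × 729) = -69 / 589.6889 ≈ -0.117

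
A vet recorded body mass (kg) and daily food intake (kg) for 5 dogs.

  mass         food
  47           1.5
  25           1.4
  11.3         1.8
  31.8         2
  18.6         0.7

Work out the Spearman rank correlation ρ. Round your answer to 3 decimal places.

0.200

Rank mass: 5, 3, 1, 4, 2
Rank food: 3, 2, 4, 5, 1
d = rank(mass) − rank(food): 2, 1, -3, -1, 1; Σd² = 16
ρ = 1 − 6Σd² / [n(n²−1)] = 1 − 6×16 / (5×24) = 1 − 96/120 ≈ 0.200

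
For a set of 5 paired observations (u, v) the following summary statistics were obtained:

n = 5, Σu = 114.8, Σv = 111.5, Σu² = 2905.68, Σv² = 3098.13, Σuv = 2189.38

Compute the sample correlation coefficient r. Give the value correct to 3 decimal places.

-0.912

r = (nΣuv − ΣuΣv) / √[(nΣu² − (Σu)²)(nΣv² − (Σv)²)]
Numerator: 5×2189.38 − 114.8×111.5 = -1853.3
Denominator: √[(14528.4 − 13179.04)(15490.65 − 12432.25)] = √[1349.36 × 3058.4] = 2031.4730
r = -1853.3 / 2031.4730 ≈ -0.912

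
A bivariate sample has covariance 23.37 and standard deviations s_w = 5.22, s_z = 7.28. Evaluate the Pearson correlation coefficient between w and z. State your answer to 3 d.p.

r = Cov(w,z) / (s_w · s_z) = 23.37 / (5.22 × 7.28)
  = 23.37 / 38.0016 ≈ 0.615

0.615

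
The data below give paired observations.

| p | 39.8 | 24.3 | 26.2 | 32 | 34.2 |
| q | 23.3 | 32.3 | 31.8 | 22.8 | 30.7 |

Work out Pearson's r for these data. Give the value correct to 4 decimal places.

n = 5, Σp = 156.5, Σq = 140.9, Σp² = 5054.61, Σq² = 4059.75, Σpq = 4324.93
nΣpq − ΣpΣq = 21624.65 − 22050.85 = -426.2
nΣp² − (Σp)² = 25273.05 − 24492.25 = 780.8; nΣq² − (Σq)² = 20298.75 − 19852.81 = 445.94
r = -426.2 / √(780.8 × 445.94) = -426.2 / 590.0762 ≈ -0.7223

-0.7223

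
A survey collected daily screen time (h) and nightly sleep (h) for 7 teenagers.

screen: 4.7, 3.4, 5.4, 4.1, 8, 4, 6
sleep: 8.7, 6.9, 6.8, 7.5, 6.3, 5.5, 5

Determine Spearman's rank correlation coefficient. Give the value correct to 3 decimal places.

Rank screen: 4, 1, 5, 3, 7, 2, 6
Rank sleep: 7, 5, 4, 6, 3, 2, 1
d = rank(screen) − rank(sleep): -3, -4, 1, -3, 4, 0, 5; Σd² = 76
ρ = 1 − 6Σd² / [n(n²−1)] = 1 − 6×76 / (7×48) = 1 − 456/336 ≈ -0.357

-0.357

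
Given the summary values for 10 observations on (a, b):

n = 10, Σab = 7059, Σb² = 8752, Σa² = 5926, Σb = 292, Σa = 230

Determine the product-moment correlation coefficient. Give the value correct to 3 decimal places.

0.906

r = (nΣab − ΣaΣb) / √[(nΣa² − (Σa)²)(nΣb² − (Σb)²)]
Numerator: 10×7059 − 230×292 = 3430
Denominator: √[(59260 − 52900)(87520 − 85264)] = √[6360 × 2256] = 3787.8965
r = 3430 / 3787.8965 ≈ 0.906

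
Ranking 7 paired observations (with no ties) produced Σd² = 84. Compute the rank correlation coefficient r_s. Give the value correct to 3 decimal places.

ρ = 1 − 6Σd² / [n(n²−1)] = 1 − 6×84 / (7×48)
  = 1 − 504/336 = 1 − 1.5000 ≈ -0.500

-0.500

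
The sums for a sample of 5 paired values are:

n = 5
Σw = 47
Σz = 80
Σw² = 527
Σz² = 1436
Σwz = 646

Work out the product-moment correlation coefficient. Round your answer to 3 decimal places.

r = (nΣwz − ΣwΣz) / √[(nΣw² − (Σw)²)(nΣz² − (Σz)²)]
Numerator: 5×646 − 47×80 = -530
Denominator: √[(2635 − 2209)(7180 − 6400)] = √[426 × 780] = 576.4373
r = -530 / 576.4373 ≈ -0.919

-0.919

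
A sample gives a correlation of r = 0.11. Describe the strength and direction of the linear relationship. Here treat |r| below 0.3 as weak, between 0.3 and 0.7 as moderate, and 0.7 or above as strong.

weak positive

r = 0.11 > 0 so the relationship is positive.
|r| = 0.11, which falls in the weak range.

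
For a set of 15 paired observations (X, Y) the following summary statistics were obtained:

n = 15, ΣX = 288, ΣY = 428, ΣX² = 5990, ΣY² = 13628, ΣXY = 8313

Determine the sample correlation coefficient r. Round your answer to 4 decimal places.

0.1182

r = (nΣXY − ΣXΣY) / √[(nΣX² − (ΣX)²)(nΣY² − (ΣY)²)]
Numerator: 15×8313 − 288×428 = 1431
Denominator: √[(89850 − 82944)(204420 − 183184)] = √[6906 × 21236] = 12110.1534
r = 1431 / 12110.1534 ≈ 0.1182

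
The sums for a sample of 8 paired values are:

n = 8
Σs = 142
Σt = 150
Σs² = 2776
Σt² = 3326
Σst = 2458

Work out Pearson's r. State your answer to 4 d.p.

r = (nΣst − ΣsΣt) / √[(nΣs² − (Σs)²)(nΣt² − (Σt)²)]
Numerator: 8×2458 − 142×150 = -1636
Denominator: √[(22208 − 20164)(26608 − 22500)] = √[2044 × 4108] = 2897.7150
r = -1636 / 2897.7150 ≈ -0.5646

-0.5646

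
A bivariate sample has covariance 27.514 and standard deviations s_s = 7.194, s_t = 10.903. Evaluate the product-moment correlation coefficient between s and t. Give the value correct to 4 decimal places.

0.3508

r = Cov(s,t) / (s_s · s_t) = 27.514 / (7.194 × 10.903)
  = 27.514 / 78.4362 ≈ 0.3508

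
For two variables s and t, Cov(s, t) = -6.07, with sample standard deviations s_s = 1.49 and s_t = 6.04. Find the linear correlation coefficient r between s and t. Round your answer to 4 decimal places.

-0.6745

r = Cov(s,t) / (s_s · s_t) = -6.07 / (1.49 × 6.04)
  = -6.07 / 8.9996 ≈ -0.6745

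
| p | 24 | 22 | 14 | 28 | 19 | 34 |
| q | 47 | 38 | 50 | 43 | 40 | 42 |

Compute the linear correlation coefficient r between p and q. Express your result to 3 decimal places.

-0.347

n = 6, Σp = 141, Σq = 260, Σp² = 3557, Σq² = 11366, Σpq = 6056
nΣpq − ΣpΣq = 36336 − 36660 = -324
nΣp² − (Σp)² = 21342 − 19881 = 1461; nΣq² − (Σq)² = 68196 − 67600 = 596
r = -324 / √(1461 × 596) = -324 / 933.1431 ≈ -0.347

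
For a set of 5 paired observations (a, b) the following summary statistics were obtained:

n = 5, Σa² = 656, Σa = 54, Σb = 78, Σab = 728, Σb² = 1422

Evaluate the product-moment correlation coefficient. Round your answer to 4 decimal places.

-0.9360

r = (nΣab − ΣaΣb) / √[(nΣa² − (Σa)²)(nΣb² − (Σb)²)]
Numerator: 5×728 − 54×78 = -572
Denominator: √[(3280 − 2916)(7110 − 6084)] = √[364 × 1026] = 611.1170
r = -572 / 611.1170 ≈ -0.9360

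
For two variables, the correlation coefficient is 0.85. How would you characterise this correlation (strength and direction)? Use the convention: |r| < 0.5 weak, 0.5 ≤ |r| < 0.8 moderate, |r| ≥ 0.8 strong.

r = 0.85 > 0 so the relationship is positive.
|r| = 0.85, which falls in the strong range.

strong positive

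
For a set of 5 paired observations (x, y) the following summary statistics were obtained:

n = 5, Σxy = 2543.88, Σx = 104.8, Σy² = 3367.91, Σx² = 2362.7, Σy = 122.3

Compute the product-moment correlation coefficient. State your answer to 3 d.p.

-0.078

r = (nΣxy − ΣxΣy) / √[(nΣx² − (Σx)²)(nΣy² − (Σy)²)]
Numerator: 5×2543.88 − 104.8×122.3 = -97.64
Denominator: √[(11813.5 − 10983.04)(16839.55 − 14957.29)] = √[830.46 × 1882.26] = 1250.2566
r = -97.64 / 1250.2566 ≈ -0.078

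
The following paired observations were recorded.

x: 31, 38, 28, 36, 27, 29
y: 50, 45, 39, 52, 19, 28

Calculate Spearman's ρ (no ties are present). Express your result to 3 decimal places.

0.771

Rank x: 4, 6, 2, 5, 1, 3
Rank y: 5, 4, 3, 6, 1, 2
d = rank(x) − rank(y): -1, 2, -1, -1, 0, 1; Σd² = 8
ρ = 1 − 6Σd² / [n(n²−1)] = 1 − 6×8 / (6×35) = 1 − 48/210 ≈ 0.771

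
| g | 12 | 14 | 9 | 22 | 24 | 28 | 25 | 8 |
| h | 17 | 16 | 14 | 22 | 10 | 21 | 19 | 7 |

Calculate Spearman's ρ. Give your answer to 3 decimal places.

Rank g: 3, 4, 2, 5, 6, 8, 7, 1
Rank h: 5, 4, 3, 8, 2, 7, 6, 1
d = rank(g) − rank(h): -2, 0, -1, -3, 4, 1, 1, 0; Σd² = 32
ρ = 1 − 6Σd² / [n(n²−1)] = 1 − 6×32 / (8×63) = 1 − 192/504 ≈ 0.619

0.619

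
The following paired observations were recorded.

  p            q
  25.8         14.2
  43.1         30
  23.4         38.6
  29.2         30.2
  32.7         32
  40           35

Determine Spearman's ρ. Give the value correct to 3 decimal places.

-0.200

Rank p: 2, 6, 1, 3, 4, 5
Rank q: 1, 2, 6, 3, 4, 5
d = rank(p) − rank(q): 1, 4, -5, 0, 0, 0; Σd² = 42
ρ = 1 − 6Σd² / [n(n²−1)] = 1 − 6×42 / (6×35) = 1 − 252/210 ≈ -0.200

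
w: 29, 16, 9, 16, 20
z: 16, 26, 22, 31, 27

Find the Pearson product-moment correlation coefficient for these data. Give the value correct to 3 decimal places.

n = 5, Σw = 90, Σz = 122, Σw² = 1834, Σz² = 3106, Σwz = 2114
nΣwz − ΣwΣz = 10570 − 10980 = -410
nΣw² − (Σw)² = 9170 − 8100 = 1070; nΣz² − (Σz)² = 15530 − 14884 = 646
r = -410 / √(1070 × 646) = -410 / 831.3964 ≈ -0.493

-0.493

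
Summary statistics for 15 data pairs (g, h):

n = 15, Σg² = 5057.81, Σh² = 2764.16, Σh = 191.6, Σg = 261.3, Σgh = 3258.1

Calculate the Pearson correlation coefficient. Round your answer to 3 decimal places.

-0.199

r = (nΣgh − ΣgΣh) / √[(nΣg² − (Σg)²)(nΣh² − (Σh)²)]
Numerator: 15×3258.1 − 261.3×191.6 = -1193.58
Denominator: √[(75867.15 − 68277.69)(41462.4 − 36710.56)] = √[7589.46 × 4751.84] = 6005.3226
r = -1193.58 / 6005.3226 ≈ -0.199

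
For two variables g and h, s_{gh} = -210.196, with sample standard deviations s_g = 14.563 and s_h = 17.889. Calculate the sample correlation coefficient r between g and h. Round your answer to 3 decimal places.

-0.807

r = Cov(g,h) / (s_g · s_h) = -210.196 / (14.563 × 17.889)
  = -210.196 / 260.5175 ≈ -0.807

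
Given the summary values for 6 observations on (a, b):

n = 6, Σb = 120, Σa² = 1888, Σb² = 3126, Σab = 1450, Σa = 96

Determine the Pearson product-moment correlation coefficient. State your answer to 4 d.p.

r = (nΣab − ΣaΣb) / √[(nΣa² − (Σa)²)(nΣb² − (Σb)²)]
Numerator: 6×1450 − 96×120 = -2820
Denominator: √[(11328 − 9216)(18756 − 14400)] = √[2112 × 4356] = 3033.1291
r = -2820 / 3033.1291 ≈ -0.9297

-0.9297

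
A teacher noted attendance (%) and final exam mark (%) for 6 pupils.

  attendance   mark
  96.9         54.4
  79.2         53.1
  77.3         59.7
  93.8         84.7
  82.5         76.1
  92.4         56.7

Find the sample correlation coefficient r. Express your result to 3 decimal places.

0.144

n = 6, Σx = 522.1, Σy = 384.7, Σx² = 45779.99, Σy² = 25523.25, Σxy = 33553.88
nΣxy − ΣxΣy = 201323.28 − 200851.87 = 471.41
nΣx² − (Σx)² = 274679.94 − 272588.41 = 2091.53; nΣy² − (Σy)² = 153139.5 − 147994.09 = 5145.41
r = 471.41 / √(2091.53 × 5145.41) = 471.41 / 3280.5151 ≈ 0.144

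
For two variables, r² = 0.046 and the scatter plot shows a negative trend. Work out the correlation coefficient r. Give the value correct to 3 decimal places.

-0.214

|r| = √0.046 = 0.214
The association is negative, so r = −0.214.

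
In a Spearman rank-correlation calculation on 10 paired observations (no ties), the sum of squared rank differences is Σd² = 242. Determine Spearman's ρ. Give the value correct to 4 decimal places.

ρ = 1 − 6Σd² / [n(n²−1)] = 1 − 6×242 / (10×99)
  = 1 − 1452/990 = 1 − 1.46667 ≈ -0.4667

-0.4667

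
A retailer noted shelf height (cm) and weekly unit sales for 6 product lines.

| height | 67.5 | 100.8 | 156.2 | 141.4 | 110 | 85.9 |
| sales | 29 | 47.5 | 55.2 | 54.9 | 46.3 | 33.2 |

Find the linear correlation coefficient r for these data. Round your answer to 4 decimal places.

0.9395

n = 6, Σx = 661.8, Σy = 266.1, Σx² = 78588.1, Σy² = 12404.23, Σxy = 31075.48
nΣxy − ΣxΣy = 186452.88 − 176104.98 = 10347.9
nΣx² − (Σx)² = 471528.6 − 437979.24 = 33549.36; nΣy² − (Σy)² = 74425.38 − 70809.21 = 3616.17
r = 10347.9 / √(33549.36 × 3616.17) = 10347.9 / 11014.5444 ≈ 0.9395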